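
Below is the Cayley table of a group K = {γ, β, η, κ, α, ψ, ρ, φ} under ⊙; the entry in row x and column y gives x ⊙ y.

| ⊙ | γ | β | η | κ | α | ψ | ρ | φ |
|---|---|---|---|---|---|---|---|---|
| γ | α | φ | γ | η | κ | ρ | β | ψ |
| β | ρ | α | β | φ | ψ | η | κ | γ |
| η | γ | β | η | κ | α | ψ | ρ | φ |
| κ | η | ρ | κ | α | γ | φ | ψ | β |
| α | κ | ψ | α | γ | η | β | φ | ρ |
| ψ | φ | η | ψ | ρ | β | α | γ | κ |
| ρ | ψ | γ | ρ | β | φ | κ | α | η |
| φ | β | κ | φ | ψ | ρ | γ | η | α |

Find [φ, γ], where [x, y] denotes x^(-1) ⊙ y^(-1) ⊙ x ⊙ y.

Identity is η; from the table φ^(-1) = ρ and γ^(-1) = κ.
ρ ⊙ κ = β
β ⊙ φ = γ
γ ⊙ γ = α

α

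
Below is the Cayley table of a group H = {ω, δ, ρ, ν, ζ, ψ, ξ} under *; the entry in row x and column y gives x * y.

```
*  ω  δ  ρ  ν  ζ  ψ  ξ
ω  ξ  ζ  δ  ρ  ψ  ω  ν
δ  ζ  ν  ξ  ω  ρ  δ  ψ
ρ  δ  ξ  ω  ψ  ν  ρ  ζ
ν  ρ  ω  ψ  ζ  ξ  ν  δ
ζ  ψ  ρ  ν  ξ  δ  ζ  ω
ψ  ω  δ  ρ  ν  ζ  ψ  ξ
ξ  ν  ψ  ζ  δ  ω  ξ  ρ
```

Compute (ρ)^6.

ρ^1 = ρ
ρ^2 = ρ * ρ = ω
ρ^3 = ω * ρ = δ
ρ^4 = δ * ρ = ξ
ρ^5 = ξ * ρ = ζ
ρ^6 = ζ * ρ = ν

ν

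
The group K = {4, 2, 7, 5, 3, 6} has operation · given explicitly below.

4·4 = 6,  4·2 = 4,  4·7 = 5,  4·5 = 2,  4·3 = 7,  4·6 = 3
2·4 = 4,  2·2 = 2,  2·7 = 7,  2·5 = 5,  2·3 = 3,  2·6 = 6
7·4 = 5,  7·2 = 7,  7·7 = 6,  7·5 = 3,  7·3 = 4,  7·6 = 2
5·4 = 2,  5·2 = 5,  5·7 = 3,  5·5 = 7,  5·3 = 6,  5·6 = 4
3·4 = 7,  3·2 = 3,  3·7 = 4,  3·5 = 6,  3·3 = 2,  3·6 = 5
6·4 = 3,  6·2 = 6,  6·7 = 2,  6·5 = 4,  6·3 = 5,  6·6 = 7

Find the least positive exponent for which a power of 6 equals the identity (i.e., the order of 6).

3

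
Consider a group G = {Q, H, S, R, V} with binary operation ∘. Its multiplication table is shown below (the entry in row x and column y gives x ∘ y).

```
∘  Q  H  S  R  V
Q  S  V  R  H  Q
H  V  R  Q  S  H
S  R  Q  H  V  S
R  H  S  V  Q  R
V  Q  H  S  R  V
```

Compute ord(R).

5

The identity element is V (its row matches the header).
R^1 = R
R^2 = R ∘ R = Q
R^3 = Q ∘ R = H
R^4 = H ∘ R = S
R^5 = S ∘ R = V
The first power of R equal to the identity is R^5, so ord(R) = 5.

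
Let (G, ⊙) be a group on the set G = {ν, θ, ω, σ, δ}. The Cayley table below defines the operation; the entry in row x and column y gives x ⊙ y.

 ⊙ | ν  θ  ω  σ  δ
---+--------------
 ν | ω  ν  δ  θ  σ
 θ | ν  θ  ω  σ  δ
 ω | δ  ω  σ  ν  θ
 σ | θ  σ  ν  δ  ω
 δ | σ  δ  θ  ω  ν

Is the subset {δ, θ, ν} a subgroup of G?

No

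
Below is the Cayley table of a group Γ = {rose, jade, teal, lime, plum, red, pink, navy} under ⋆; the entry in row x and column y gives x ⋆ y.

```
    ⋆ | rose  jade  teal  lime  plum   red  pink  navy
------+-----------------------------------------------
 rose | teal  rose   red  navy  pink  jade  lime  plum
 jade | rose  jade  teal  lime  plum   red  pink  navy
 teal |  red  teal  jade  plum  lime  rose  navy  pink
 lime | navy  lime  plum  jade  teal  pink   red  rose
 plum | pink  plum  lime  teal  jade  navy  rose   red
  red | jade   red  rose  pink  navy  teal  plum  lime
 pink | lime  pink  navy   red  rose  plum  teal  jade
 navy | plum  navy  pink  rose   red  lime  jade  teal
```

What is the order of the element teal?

The identity element is jade (its row matches the header).
teal^1 = teal
teal^2 = teal ⋆ teal = jade
The first power of teal equal to the identity is teal^2, so ord(teal) = 2.

2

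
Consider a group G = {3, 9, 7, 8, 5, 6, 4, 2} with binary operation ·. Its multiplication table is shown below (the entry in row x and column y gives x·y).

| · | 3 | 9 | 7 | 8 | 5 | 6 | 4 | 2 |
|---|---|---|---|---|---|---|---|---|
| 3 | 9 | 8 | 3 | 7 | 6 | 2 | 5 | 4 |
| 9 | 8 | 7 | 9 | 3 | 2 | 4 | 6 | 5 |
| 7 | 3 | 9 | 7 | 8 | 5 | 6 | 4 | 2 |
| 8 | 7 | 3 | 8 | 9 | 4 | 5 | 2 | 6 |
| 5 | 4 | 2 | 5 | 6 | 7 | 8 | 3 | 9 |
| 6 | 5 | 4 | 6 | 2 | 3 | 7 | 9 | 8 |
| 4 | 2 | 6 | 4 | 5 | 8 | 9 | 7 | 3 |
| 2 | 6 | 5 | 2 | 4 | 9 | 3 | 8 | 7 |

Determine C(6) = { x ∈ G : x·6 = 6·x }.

{4, 6, 7, 9}

Compare row 6 with column 6 entry by entry.
4·6 = 9 = 6·4, so 4 commutes with 6.
8·6 = 5 but 6·8 = 2, so 8 does not.
Collecting the elements that commute with 6: C(6) = {4, 6, 7, 9}.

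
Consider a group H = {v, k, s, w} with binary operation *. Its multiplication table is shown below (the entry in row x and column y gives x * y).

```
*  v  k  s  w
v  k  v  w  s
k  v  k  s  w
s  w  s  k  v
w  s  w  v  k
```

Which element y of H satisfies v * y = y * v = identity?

v

First locate the identity: row k matches the header, so k is the identity.
Scan row v for k: v * v = k. Hence v^(-1) = v.
(Structurally, H here is isomorphic to the Klein four-group V_4.)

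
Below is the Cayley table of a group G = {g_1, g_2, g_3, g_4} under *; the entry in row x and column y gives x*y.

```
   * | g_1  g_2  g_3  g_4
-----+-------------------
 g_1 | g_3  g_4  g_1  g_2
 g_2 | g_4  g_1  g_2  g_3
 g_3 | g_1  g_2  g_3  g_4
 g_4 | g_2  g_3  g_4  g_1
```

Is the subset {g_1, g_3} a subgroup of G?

{g_1, g_3} contains the identity g_3.
Checking products: every product of two elements of {g_1, g_3} (read from the table) lies in {g_1, g_3}, so the set is closed.
In a finite group, a nonempty closed subset is a subgroup. So {g_1, g_3} ≤ G.

Yes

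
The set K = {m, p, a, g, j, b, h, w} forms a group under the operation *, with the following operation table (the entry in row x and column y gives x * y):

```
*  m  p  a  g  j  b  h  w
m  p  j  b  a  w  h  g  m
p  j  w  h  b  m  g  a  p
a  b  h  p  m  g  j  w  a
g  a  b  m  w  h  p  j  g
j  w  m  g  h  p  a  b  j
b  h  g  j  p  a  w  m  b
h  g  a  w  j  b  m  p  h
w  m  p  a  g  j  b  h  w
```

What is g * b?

Read row g, column b: g * b = p.

p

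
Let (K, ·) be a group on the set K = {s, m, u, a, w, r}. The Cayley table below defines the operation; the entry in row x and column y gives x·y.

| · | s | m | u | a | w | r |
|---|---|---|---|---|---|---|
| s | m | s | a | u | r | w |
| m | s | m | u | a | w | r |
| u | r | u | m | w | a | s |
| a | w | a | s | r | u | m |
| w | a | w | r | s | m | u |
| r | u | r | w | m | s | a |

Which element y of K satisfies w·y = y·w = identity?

w

First locate the identity: row m matches the header, so m is the identity.
Scan row w for m: w·w = m. Hence w^(-1) = w.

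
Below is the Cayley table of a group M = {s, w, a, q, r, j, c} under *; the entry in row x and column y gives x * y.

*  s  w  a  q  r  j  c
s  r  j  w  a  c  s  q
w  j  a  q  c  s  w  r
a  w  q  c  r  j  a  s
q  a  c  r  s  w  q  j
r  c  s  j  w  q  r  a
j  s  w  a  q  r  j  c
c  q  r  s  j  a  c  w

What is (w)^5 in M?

w^1 = w
w^2 = w * w = a
w^3 = a * w = q
w^4 = q * w = c
w^5 = c * w = r
(Structurally, M here is isomorphic to the cyclic group Z_7.)

r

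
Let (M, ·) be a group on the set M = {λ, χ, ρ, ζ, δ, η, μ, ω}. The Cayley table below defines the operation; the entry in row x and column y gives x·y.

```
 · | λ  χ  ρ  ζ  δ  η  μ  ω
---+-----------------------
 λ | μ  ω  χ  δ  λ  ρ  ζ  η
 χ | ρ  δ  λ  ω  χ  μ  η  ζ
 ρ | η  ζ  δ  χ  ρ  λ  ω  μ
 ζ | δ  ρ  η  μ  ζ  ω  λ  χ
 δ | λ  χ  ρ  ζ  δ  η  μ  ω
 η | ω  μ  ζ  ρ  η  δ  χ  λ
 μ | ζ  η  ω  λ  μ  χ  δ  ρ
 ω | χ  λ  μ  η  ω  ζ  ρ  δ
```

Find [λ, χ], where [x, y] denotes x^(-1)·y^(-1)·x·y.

Identity is δ; from the table λ^(-1) = ζ and χ^(-1) = χ.
ζ·χ = ρ
ρ·λ = η
η·χ = μ

μ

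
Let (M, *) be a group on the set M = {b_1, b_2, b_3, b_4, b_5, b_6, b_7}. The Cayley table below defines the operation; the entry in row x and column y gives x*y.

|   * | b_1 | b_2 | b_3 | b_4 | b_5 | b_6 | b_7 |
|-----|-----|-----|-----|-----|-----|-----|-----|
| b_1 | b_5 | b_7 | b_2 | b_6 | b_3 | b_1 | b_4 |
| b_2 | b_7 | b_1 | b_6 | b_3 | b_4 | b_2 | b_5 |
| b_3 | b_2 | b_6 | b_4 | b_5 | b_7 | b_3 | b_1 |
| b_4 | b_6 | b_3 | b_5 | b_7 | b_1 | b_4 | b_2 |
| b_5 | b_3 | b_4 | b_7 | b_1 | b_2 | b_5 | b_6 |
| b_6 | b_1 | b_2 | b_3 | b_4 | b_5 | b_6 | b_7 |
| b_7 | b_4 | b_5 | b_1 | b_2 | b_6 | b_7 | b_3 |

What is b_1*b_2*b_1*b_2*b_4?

b_5

b_1*b_2 = b_7
b_7*b_1 = b_4
b_4*b_2 = b_3
b_3*b_4 = b_5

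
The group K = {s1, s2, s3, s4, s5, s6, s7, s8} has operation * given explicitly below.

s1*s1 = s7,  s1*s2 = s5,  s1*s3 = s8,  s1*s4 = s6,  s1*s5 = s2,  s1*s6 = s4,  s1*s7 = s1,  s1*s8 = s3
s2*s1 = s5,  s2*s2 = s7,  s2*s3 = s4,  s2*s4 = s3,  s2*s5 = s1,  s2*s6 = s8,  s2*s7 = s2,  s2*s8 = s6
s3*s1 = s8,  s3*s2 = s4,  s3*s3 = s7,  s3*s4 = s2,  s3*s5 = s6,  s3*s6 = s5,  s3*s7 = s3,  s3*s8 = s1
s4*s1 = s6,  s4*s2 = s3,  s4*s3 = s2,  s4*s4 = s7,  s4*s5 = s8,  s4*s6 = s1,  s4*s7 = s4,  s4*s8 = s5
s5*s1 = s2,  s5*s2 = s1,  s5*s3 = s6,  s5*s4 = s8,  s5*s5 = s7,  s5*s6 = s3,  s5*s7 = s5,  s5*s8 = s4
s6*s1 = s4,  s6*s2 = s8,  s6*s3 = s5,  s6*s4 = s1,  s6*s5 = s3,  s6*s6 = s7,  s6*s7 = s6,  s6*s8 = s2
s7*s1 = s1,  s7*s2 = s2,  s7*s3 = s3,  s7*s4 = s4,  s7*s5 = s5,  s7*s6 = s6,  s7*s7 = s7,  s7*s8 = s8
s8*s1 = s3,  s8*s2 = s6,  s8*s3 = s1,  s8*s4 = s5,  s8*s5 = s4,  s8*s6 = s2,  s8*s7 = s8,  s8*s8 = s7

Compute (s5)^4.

s5^1 = s5
s5^2 = s5*s5 = s7
s5^3 = s7*s5 = s5
s5^4 = s5*s5 = s7

s7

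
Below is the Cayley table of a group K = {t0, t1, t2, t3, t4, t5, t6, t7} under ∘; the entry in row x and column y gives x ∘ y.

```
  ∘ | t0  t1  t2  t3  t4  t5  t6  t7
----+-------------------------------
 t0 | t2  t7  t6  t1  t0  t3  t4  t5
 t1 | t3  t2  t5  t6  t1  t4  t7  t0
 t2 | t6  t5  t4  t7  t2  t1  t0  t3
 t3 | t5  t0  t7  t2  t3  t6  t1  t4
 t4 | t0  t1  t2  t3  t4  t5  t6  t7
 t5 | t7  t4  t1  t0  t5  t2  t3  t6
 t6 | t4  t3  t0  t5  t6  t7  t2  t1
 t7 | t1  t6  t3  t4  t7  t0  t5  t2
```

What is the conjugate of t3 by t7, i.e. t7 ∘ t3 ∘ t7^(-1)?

t3

The identity is t4. In row t7, the entry t4 sits in column t3, so t7^(-1) = t3.
t7 ∘ t3 = t4
t4 ∘ t3 = t3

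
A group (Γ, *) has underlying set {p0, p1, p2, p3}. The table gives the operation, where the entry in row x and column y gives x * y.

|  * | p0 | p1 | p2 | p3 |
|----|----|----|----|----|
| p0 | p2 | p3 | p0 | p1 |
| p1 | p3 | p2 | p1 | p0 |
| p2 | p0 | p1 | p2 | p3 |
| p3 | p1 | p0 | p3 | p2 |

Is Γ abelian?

Yes

Check whether the table is symmetric across its main diagonal.
Every entry (row x, col y) equals the entry (row y, col x), so Γ is abelian.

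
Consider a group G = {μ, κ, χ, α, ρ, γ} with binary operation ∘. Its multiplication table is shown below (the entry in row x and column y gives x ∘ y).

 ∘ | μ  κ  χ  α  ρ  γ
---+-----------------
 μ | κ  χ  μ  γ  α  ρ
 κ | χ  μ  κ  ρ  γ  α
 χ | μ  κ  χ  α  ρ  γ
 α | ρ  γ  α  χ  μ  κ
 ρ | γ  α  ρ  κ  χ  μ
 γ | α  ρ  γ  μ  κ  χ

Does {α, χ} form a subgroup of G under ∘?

{α, χ} contains the identity χ.
Checking products: every product of two elements of {α, χ} (read from the table) lies in {α, χ}, so the set is closed.
In a finite group, a nonempty closed subset is a subgroup. So {α, χ} ≤ G.

Yes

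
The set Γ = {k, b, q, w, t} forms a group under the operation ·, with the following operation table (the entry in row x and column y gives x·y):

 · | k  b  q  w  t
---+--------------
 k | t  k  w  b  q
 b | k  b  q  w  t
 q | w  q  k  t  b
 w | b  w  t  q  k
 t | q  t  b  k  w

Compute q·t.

Read row q, column t: q·t = b.
(Structurally, Γ here is isomorphic to the cyclic group Z_5.)

b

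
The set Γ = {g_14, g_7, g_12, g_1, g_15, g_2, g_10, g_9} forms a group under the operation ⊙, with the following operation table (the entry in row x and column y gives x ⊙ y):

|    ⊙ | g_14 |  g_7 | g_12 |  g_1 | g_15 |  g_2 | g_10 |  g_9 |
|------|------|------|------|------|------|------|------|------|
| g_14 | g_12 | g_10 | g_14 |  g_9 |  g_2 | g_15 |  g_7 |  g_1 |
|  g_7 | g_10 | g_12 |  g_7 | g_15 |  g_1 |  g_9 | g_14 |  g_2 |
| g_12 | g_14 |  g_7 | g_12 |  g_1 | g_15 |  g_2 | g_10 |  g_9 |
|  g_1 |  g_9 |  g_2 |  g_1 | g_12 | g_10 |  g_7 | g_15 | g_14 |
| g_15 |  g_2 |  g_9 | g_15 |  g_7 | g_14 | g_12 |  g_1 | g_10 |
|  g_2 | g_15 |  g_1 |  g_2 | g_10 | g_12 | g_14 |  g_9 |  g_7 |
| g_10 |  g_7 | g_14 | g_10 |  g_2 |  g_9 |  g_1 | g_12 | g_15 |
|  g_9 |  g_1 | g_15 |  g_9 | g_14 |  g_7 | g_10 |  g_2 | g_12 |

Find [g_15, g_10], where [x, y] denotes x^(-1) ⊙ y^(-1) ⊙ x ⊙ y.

g_14

Identity is g_12; from the table g_15^(-1) = g_2 and g_10^(-1) = g_10.
g_2 ⊙ g_10 = g_9
g_9 ⊙ g_15 = g_7
g_7 ⊙ g_10 = g_14
(Structurally, Γ here is isomorphic to the dihedral group D_4.)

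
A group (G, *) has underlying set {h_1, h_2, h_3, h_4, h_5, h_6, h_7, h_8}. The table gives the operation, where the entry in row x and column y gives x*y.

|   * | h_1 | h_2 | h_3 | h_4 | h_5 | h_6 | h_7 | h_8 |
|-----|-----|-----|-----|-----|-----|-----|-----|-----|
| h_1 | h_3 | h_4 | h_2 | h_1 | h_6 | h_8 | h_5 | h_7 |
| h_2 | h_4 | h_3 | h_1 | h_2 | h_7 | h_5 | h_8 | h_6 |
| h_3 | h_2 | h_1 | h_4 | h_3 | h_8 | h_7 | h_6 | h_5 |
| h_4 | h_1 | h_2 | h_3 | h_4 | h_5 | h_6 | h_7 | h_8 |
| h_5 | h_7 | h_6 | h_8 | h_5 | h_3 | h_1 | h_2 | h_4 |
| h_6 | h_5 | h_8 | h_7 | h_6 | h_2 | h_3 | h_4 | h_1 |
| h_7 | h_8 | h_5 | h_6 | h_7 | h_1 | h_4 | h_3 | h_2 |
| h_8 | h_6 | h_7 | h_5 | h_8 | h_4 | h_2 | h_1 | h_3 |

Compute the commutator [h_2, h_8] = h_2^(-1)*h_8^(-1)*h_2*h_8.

Identity is h_4; from the table h_2^(-1) = h_1 and h_8^(-1) = h_5.
h_1*h_5 = h_6
h_6*h_2 = h_8
h_8*h_8 = h_3

h_3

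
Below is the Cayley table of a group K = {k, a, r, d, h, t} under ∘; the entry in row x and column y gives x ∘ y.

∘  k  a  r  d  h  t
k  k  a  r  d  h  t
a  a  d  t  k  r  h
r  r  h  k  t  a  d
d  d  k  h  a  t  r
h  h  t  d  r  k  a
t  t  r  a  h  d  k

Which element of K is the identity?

k

The identity e satisfies e ∘ x = x for all x, so its row in the table reproduces the column headers.
Row k reads: k, a, r, d, h, t — exactly the header order. So k is the identity.
(Structurally, K here is isomorphic to the symmetric group S_3.)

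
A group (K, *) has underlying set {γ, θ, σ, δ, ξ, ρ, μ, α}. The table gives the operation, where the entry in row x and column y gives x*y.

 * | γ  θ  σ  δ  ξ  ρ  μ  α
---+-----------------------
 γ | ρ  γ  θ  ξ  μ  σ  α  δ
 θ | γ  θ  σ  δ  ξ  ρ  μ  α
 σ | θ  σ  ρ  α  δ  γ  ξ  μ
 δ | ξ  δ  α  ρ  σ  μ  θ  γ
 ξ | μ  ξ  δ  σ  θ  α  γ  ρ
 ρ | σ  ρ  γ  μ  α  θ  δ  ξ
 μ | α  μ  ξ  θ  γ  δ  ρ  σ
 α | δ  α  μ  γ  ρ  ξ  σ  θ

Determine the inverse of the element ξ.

ξ

First locate the identity: row θ matches the header, so θ is the identity.
Scan row ξ for θ: ξ*ξ = θ. Hence ξ^(-1) = ξ.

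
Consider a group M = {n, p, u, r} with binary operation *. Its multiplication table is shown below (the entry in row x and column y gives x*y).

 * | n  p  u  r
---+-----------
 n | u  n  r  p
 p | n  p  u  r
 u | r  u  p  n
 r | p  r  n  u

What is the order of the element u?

The identity element is p (its row matches the header).
u^1 = u
u^2 = u*u = p
The first power of u equal to the identity is u^2, so ord(u) = 2.

2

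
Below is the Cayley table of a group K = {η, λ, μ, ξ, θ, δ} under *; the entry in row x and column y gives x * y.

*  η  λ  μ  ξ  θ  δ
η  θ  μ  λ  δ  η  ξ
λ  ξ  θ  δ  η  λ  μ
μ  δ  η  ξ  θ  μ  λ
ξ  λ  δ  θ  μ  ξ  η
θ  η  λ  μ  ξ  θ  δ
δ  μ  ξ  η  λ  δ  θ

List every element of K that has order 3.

Identity is θ. Compute the order of each non-identity element by repeated multiplication:
  η: η → θ  (order 2)
  λ: λ → θ  (order 2)
  μ: μ → ξ → θ  (order 3)
  ξ: ξ → μ → θ  (order 3)
  δ: δ → θ  (order 2)
Elements of order 3: {μ, ξ}.

{μ, ξ}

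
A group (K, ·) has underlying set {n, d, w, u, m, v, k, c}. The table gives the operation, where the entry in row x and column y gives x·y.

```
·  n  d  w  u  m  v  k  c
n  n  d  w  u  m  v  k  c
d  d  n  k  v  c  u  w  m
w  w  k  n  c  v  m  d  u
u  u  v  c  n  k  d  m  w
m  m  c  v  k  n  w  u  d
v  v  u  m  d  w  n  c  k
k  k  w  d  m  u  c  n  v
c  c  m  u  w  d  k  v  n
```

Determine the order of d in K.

2

The identity element is n (its row matches the header).
d^1 = d
d^2 = d·d = n
The first power of d equal to the identity is d^2, so ord(d) = 2.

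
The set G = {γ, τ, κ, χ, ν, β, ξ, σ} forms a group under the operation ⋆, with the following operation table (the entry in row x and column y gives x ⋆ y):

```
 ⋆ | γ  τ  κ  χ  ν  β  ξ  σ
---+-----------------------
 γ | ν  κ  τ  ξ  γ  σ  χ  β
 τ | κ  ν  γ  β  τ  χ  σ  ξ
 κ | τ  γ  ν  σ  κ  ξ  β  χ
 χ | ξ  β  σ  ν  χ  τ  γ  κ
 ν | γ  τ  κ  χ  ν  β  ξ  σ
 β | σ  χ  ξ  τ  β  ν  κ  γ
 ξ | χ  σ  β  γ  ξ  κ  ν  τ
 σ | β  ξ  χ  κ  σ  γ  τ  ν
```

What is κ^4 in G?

ν

κ^1 = κ
κ^2 = κ ⋆ κ = ν
κ^3 = ν ⋆ κ = κ
κ^4 = κ ⋆ κ = ν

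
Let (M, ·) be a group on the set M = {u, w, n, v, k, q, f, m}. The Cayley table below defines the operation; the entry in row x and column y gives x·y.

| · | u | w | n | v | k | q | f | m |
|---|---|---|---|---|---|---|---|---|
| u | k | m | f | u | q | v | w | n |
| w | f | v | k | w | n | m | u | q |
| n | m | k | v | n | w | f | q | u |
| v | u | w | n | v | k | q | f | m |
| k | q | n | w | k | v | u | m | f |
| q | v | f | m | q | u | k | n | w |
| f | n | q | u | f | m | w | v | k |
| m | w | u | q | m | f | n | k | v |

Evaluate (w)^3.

w^1 = w
w^2 = w·w = v
w^3 = v·w = w
(Structurally, M here is isomorphic to the dihedral group D_4.)

w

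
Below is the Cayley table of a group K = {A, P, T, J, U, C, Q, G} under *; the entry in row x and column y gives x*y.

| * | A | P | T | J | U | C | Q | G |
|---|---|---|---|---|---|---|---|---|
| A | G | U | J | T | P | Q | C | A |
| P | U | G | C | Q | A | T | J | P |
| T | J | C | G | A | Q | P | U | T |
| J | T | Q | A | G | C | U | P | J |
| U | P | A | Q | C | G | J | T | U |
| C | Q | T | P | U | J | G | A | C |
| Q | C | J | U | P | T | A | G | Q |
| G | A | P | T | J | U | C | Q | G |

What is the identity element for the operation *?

G

The identity e satisfies e*x = x for all x, so its row in the table reproduces the column headers.
Row G reads: A, P, T, J, U, C, Q, G — exactly the header order. So G is the identity.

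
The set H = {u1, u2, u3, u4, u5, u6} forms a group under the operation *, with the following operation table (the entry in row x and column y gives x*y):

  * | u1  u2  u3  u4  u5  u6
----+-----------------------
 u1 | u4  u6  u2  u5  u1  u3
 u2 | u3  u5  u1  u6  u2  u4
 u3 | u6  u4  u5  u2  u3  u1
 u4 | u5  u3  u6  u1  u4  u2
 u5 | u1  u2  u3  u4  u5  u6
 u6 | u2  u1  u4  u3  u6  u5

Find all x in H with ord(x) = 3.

Identity is u5. Compute the order of each non-identity element by repeated multiplication:
  u1: u1 → u4 → u5  (order 3)
  u2: u2 → u5  (order 2)
  u3: u3 → u5  (order 2)
  u4: u4 → u1 → u5  (order 3)
  u6: u6 → u5  (order 2)
Elements of order 3: {u1, u4}.

{u1, u4}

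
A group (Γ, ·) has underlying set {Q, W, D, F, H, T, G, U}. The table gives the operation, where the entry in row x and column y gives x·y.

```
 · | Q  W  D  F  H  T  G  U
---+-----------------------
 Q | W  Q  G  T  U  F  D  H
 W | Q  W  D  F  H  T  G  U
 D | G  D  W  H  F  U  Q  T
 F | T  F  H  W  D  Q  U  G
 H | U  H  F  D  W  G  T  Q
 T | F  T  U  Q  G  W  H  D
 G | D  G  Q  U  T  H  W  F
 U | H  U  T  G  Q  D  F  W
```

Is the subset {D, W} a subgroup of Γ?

{D, W} contains the identity W.
Checking products: every product of two elements of {D, W} (read from the table) lies in {D, W}, so the set is closed.
In a finite group, a nonempty closed subset is a subgroup. So {D, W} ≤ Γ.

Yes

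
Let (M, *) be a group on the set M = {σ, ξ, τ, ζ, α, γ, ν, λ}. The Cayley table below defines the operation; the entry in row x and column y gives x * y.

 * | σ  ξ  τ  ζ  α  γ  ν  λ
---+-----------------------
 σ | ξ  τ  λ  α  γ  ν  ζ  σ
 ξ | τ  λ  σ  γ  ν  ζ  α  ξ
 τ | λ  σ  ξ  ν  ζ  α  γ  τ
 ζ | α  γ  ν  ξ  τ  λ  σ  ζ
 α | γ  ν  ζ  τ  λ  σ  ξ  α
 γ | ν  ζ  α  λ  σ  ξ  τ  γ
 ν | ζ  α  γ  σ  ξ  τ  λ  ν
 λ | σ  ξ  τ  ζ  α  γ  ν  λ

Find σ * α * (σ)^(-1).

α

The identity is λ. In row σ, the entry λ sits in column τ, so σ^(-1) = τ.
σ * α = γ
γ * τ = α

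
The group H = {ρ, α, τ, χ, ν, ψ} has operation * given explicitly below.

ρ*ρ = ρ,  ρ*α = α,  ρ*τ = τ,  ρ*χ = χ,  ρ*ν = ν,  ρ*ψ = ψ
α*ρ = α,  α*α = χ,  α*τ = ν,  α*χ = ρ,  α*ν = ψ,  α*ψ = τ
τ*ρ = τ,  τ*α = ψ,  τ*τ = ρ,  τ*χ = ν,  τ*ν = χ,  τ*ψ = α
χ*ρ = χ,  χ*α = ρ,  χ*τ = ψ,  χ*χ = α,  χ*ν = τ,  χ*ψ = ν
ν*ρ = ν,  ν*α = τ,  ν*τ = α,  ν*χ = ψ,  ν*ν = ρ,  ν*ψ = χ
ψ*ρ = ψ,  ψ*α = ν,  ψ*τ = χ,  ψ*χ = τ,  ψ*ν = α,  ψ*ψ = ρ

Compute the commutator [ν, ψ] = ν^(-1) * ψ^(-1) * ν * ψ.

Identity is ρ; from the table ν^(-1) = ν and ψ^(-1) = ψ.
ν * ψ = χ
χ * ν = τ
τ * ψ = α
(Structurally, H here is isomorphic to the symmetric group S_3.)

α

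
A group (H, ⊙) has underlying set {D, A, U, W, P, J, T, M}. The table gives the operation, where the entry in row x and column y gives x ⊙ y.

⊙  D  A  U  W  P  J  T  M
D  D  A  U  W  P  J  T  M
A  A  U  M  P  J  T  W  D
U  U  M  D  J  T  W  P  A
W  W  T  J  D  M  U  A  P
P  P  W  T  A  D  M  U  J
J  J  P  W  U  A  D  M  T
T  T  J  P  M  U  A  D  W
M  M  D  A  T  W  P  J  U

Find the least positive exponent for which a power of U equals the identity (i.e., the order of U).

The identity element is D (its row matches the header).
U^1 = U
U^2 = U ⊙ U = D
The first power of U equal to the identity is U^2, so ord(U) = 2.

2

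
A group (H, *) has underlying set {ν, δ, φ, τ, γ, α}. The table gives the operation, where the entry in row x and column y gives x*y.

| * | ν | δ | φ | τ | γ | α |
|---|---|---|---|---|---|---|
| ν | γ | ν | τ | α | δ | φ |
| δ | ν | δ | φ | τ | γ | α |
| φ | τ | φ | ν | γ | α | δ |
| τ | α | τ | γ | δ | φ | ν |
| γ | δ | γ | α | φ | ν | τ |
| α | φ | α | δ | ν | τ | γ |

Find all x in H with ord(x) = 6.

Identity is δ. Compute the order of each non-identity element by repeated multiplication:
  ν: ν → γ → δ  (order 3)
  φ: φ → ν → τ → γ → α → δ  (order 6)
  τ: τ → δ  (order 2)
  γ: γ → ν → δ  (order 3)
  α: α → γ → τ → ν → φ → δ  (order 6)
Elements of order 6: {α, φ}.

{α, φ}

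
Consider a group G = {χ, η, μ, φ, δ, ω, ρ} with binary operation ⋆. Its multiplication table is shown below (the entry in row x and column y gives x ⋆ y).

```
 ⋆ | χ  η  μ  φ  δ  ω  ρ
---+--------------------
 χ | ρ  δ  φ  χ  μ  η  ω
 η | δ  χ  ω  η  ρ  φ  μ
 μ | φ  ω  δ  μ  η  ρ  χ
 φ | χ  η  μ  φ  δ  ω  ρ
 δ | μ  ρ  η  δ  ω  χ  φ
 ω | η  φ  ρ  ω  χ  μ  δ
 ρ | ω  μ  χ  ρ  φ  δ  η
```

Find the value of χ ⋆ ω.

η

Read row χ, column ω: χ ⋆ ω = η.
(Structurally, G here is isomorphic to the cyclic group Z_7.)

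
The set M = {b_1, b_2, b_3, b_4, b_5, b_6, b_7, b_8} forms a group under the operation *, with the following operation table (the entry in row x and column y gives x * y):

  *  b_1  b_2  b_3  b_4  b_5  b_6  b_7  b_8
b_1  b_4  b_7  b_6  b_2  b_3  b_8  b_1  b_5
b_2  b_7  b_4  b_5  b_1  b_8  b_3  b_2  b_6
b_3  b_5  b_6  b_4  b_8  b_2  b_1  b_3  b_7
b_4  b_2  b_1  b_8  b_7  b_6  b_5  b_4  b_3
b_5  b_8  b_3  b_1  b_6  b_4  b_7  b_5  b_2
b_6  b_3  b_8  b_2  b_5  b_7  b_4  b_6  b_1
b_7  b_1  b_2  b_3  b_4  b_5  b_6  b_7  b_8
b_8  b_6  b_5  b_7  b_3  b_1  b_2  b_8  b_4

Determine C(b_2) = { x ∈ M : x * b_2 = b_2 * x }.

Compare row b_2 with column b_2 entry by entry.
b_1 * b_2 = b_7 = b_2 * b_1, so b_1 commutes with b_2.
b_5 * b_2 = b_3 but b_2 * b_5 = b_8, so b_5 does not.
Collecting the elements that commute with b_2: C(b_2) = {b_1, b_2, b_4, b_7}.
(Structurally, M here is isomorphic to the quaternion group Q_8.)

{b_1, b_2, b_4, b_7}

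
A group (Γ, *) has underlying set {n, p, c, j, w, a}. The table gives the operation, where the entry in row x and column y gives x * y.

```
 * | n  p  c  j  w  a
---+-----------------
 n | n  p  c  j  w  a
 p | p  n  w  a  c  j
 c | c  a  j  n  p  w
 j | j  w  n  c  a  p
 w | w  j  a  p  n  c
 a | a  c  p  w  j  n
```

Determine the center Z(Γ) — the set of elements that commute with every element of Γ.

{n}

An element z is central iff its row equals its column in the table.
For c: c * p = a ≠ w = p * c, so c ∉ Z.
Checking each element this way leaves Z(Γ) = {n}.
(Structurally, Γ here is isomorphic to the symmetric group S_3.)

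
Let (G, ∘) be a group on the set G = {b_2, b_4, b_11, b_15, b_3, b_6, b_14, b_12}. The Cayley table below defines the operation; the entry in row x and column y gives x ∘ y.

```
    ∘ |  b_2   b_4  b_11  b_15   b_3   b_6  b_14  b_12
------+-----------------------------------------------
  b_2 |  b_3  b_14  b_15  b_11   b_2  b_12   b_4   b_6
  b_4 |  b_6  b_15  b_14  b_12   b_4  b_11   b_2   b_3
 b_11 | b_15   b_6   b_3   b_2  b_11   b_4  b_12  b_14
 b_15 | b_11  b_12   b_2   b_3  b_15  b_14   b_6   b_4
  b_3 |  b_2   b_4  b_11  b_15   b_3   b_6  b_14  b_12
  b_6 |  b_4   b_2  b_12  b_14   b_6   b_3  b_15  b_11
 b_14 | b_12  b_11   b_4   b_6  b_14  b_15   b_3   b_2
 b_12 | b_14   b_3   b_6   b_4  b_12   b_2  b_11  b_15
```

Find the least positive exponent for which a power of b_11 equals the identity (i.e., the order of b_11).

2

The identity element is b_3 (its row matches the header).
b_11^1 = b_11
b_11^2 = b_11 ∘ b_11 = b_3
The first power of b_11 equal to the identity is b_11^2, so ord(b_11) = 2.
(Structurally, G here is isomorphic to the dihedral group D_4.)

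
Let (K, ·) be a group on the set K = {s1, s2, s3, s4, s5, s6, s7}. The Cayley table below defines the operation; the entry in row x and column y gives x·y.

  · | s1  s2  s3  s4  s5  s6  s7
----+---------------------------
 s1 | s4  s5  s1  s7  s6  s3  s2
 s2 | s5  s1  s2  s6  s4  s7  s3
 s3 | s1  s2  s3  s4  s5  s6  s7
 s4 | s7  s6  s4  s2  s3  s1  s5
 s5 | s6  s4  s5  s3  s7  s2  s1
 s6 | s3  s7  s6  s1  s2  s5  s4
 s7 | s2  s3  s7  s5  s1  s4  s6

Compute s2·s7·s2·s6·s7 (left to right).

s6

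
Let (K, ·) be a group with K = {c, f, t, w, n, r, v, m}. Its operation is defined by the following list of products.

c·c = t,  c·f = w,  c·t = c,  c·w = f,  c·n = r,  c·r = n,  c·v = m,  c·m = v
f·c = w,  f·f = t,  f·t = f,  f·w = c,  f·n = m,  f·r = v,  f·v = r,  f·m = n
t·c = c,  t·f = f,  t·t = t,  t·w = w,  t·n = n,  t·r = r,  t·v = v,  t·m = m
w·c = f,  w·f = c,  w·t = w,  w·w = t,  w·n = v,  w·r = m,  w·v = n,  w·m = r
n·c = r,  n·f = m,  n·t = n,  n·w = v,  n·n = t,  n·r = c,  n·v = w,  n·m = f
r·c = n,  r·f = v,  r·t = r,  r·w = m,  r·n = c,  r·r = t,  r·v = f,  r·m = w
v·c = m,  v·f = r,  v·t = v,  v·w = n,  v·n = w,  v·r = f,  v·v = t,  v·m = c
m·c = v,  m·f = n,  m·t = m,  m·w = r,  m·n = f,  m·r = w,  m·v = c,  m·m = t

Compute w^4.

t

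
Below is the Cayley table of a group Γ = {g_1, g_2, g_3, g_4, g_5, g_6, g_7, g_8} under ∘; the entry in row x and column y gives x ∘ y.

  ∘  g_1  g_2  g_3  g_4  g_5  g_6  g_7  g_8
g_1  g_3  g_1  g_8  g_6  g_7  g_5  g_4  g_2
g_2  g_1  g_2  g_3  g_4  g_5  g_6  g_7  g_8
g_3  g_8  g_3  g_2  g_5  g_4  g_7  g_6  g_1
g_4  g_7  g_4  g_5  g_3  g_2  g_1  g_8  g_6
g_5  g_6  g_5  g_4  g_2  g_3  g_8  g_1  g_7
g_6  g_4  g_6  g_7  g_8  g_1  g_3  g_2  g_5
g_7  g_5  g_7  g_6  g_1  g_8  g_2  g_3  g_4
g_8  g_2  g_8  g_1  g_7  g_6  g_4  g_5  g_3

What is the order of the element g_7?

The identity element is g_2 (its row matches the header).
g_7^1 = g_7
g_7^2 = g_7 ∘ g_7 = g_3
g_7^3 = g_3 ∘ g_7 = g_6
g_7^4 = g_6 ∘ g_7 = g_2
The first power of g_7 equal to the identity is g_7^4, so ord(g_7) = 4.
(Structurally, Γ here is isomorphic to the quaternion group Q_8.)

4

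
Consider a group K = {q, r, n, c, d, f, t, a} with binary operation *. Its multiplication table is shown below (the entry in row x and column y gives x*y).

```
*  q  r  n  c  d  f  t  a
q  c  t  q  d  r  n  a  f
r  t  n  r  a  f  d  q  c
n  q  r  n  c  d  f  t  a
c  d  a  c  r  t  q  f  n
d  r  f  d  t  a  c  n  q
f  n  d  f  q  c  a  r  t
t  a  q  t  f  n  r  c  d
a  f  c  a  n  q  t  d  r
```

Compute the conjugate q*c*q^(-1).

c

The identity is n. In row q, the entry n sits in column f, so q^(-1) = f.
q*c = d
d*f = c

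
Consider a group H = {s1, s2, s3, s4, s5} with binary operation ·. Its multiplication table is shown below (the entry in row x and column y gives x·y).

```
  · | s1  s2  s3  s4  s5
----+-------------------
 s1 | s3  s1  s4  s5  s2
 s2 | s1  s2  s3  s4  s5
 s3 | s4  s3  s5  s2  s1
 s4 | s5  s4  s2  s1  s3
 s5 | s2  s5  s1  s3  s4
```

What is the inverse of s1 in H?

First locate the identity: row s2 matches the header, so s2 is the identity.
Scan row s1 for s2: s1·s5 = s2. Hence s1^(-1) = s5.

s5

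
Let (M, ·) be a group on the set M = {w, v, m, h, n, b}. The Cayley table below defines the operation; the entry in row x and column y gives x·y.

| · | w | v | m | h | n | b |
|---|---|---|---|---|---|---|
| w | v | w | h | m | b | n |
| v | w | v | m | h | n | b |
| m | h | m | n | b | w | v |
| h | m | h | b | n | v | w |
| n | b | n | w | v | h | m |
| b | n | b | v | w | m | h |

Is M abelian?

Yes

Check whether the table is symmetric across its main diagonal.
Every entry (row x, col y) equals the entry (row y, col x), so M is abelian.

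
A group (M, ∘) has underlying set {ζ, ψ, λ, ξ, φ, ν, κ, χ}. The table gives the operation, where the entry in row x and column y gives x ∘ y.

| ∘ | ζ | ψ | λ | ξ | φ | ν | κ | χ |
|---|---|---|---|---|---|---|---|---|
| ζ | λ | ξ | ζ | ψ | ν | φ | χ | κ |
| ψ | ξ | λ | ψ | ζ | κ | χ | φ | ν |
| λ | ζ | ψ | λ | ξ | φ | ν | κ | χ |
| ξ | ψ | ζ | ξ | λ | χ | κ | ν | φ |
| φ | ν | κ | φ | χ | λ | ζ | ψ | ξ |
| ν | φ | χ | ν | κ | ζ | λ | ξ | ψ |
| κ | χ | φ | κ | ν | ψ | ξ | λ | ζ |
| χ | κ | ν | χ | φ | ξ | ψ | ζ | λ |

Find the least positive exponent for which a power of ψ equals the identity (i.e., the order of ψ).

2

The identity element is λ (its row matches the header).
ψ^1 = ψ
ψ^2 = ψ ∘ ψ = λ
The first power of ψ equal to the identity is ψ^2, so ord(ψ) = 2.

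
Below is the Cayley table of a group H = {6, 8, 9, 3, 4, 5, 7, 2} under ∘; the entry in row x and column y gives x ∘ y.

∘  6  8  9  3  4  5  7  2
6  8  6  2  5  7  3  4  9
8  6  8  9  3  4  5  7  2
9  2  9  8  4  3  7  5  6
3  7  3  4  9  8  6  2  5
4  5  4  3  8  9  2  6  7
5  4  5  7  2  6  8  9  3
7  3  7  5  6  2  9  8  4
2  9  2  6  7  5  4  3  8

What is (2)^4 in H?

8

2^1 = 2
2^2 = 2 ∘ 2 = 8
2^3 = 8 ∘ 2 = 2
2^4 = 2 ∘ 2 = 8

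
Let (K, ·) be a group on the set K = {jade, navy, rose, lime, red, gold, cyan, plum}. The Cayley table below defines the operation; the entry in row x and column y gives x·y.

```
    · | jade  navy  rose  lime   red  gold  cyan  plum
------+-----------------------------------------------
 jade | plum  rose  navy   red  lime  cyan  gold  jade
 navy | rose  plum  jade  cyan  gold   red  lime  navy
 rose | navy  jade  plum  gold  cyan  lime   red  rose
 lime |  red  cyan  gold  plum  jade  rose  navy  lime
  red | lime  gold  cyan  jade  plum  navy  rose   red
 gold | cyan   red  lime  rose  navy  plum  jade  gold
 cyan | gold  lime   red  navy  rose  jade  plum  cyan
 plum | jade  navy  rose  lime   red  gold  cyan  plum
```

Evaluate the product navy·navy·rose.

rose

navy·navy = plum
plum·rose = rose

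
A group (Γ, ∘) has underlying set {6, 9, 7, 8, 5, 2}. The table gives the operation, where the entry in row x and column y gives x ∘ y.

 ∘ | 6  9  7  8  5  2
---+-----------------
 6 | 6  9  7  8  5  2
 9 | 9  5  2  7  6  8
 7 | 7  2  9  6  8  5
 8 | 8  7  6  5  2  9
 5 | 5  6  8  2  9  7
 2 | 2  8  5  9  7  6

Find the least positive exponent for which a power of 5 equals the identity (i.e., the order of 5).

The identity element is 6 (its row matches the header).
5^1 = 5
5^2 = 5 ∘ 5 = 9
5^3 = 9 ∘ 5 = 6
The first power of 5 equal to the identity is 5^3, so ord(5) = 3.
(Structurally, Γ here is isomorphic to the cyclic group Z_6.)

3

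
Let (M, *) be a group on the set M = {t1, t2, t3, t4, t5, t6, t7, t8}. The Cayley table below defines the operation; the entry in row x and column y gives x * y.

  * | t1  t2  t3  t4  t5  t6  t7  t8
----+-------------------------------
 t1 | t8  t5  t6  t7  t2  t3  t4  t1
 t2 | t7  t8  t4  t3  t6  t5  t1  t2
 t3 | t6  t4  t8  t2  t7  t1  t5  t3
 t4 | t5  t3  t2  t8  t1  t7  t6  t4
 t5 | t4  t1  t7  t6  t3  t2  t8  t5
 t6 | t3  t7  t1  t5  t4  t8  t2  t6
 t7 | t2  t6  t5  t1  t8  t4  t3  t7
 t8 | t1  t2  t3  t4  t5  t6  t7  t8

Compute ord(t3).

2

The identity element is t8 (its row matches the header).
t3^1 = t3
t3^2 = t3 * t3 = t8
The first power of t3 equal to the identity is t3^2, so ord(t3) = 2.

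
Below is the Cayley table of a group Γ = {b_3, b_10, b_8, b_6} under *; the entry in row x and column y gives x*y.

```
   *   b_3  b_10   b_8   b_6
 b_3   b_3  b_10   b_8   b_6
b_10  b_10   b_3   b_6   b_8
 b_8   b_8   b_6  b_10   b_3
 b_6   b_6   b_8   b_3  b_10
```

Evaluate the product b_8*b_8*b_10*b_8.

b_8

b_8*b_8 = b_10
b_10*b_10 = b_3
b_3*b_8 = b_8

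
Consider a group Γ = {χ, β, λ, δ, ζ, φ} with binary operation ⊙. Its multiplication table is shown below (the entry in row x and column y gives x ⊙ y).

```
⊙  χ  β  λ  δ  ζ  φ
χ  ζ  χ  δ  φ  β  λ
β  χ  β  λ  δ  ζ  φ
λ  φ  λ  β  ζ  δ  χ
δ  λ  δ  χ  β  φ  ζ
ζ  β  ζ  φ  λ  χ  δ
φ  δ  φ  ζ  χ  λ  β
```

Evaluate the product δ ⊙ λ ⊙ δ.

φ

δ ⊙ λ = χ
χ ⊙ δ = φ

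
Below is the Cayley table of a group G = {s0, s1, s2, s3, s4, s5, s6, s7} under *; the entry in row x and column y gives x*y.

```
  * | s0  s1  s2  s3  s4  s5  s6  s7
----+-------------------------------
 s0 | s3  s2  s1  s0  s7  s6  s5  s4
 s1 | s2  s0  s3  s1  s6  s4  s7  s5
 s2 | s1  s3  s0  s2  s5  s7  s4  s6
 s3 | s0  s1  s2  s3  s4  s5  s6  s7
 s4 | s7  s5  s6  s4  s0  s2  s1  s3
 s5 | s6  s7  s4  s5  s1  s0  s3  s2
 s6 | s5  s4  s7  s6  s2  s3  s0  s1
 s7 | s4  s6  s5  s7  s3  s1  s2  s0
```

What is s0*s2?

Read row s0, column s2: s0*s2 = s1.

s1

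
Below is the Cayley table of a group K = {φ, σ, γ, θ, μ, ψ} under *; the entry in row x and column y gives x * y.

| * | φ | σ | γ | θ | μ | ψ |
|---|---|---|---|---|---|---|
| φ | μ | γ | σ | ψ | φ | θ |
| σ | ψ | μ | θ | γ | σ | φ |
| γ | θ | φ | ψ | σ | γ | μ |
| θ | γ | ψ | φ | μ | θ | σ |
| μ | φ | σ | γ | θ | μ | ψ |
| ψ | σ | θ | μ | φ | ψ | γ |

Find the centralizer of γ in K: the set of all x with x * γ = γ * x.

Compare row γ with column γ entry by entry.
ψ * γ = μ = γ * ψ, so ψ commutes with γ.
θ * γ = φ but γ * θ = σ, so θ does not.
Collecting the elements that commute with γ: C(γ) = {γ, μ, ψ}.

{γ, μ, ψ}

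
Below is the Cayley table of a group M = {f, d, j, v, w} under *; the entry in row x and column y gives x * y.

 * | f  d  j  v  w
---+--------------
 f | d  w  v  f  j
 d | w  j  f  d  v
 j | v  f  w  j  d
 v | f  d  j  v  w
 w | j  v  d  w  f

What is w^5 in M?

w^1 = w
w^2 = w * w = f
w^3 = f * w = j
w^4 = j * w = d
w^5 = d * w = v

v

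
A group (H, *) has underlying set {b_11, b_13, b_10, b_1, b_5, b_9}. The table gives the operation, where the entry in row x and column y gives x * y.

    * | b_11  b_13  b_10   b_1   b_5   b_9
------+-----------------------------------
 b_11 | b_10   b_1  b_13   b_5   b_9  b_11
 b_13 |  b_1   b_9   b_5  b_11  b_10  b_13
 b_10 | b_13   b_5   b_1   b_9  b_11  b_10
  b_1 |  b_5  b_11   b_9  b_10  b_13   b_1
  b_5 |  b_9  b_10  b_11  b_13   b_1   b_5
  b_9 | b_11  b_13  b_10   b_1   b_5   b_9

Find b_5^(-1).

b_11

First locate the identity: row b_9 matches the header, so b_9 is the identity.
Scan row b_5 for b_9: b_5 * b_11 = b_9. Hence b_5^(-1) = b_11.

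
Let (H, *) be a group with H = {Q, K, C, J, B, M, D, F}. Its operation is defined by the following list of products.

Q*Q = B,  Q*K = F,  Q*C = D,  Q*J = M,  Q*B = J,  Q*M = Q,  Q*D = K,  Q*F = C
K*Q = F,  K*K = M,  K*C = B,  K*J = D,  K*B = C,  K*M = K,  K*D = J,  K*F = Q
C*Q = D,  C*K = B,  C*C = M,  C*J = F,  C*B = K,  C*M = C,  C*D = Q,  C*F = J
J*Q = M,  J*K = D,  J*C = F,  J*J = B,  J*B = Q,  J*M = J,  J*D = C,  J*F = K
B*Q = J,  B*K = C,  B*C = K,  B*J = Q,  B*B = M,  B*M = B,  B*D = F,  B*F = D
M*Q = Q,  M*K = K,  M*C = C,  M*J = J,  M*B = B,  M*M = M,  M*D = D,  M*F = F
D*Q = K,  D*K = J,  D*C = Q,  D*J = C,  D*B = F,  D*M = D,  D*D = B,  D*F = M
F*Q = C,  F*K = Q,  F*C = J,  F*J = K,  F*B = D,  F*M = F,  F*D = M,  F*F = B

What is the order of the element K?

2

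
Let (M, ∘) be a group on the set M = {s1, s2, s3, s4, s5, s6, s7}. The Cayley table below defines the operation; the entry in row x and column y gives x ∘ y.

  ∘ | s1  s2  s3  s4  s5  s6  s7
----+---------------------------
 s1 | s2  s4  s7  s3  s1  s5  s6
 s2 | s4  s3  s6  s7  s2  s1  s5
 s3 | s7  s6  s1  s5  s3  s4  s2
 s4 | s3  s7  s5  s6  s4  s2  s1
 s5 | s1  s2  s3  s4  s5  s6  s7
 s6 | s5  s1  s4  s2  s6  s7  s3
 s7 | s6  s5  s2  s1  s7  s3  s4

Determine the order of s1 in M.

7

The identity element is s5 (its row matches the header).
s1^1 = s1
s1^2 = s1 ∘ s1 = s2
s1^3 = s2 ∘ s1 = s4
s1^4 = s4 ∘ s1 = s3
s1^5 = s3 ∘ s1 = s7
s1^6 = s7 ∘ s1 = s6
s1^7 = s6 ∘ s1 = s5
The first power of s1 equal to the identity is s1^7, so ord(s1) = 7.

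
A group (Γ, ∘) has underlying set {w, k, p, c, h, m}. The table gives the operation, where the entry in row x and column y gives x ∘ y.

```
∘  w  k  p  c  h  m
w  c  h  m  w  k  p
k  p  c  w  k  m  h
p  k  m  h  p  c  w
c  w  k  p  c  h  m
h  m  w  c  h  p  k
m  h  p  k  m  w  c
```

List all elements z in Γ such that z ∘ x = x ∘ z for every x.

An element z is central iff its row equals its column in the table.
For h: h ∘ k = w ≠ m = k ∘ h, so h ∉ Z.
Checking each element this way leaves Z(Γ) = {c}.

{c}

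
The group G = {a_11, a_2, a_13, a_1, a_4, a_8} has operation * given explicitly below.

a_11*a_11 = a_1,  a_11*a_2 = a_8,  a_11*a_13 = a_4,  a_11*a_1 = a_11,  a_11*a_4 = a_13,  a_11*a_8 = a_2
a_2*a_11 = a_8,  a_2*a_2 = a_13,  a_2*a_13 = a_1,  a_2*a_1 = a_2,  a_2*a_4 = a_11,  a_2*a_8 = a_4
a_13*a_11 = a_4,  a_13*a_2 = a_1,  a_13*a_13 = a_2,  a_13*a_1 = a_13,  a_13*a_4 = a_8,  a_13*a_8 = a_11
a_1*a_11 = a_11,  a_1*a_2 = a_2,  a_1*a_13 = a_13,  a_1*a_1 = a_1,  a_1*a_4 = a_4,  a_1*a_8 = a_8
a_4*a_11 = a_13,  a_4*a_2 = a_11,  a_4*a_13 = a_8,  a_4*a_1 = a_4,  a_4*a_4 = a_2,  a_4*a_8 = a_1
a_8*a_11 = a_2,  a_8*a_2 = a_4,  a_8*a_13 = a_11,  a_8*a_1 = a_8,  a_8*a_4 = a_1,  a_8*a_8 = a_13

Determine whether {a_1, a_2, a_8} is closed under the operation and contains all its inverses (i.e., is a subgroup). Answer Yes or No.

No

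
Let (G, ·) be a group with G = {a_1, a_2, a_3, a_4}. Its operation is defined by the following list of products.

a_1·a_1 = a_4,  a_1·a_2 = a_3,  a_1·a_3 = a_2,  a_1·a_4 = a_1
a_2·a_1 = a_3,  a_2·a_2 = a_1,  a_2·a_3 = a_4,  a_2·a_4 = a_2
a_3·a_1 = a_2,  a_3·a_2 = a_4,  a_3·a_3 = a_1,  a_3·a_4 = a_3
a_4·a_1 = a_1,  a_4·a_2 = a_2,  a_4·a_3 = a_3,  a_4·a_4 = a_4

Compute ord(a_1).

2

The identity element is a_4 (its row matches the header).
a_1^1 = a_1
a_1^2 = a_1·a_1 = a_4
The first power of a_1 equal to the identity is a_1^2, so ord(a_1) = 2.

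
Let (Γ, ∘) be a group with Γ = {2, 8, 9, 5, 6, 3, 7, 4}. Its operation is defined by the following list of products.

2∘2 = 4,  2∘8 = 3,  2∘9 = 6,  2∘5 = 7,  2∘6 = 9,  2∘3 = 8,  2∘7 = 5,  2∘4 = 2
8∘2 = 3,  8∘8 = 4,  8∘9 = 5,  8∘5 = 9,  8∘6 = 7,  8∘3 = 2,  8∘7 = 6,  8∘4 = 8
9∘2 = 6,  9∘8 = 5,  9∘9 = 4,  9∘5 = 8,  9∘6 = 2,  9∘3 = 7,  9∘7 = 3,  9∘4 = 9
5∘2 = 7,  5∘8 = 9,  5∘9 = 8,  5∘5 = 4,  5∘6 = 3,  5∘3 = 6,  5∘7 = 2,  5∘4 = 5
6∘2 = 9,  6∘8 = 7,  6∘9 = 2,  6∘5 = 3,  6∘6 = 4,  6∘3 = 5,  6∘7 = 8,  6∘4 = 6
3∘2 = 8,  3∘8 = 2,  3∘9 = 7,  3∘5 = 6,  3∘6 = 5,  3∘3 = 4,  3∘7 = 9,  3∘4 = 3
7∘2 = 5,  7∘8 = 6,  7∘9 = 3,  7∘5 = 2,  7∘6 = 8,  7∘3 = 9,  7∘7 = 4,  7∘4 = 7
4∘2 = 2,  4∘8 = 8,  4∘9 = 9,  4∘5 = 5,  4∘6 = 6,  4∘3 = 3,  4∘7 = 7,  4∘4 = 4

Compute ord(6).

The identity element is 4 (its row matches the header).
6^1 = 6
6^2 = 6 ∘ 6 = 4
The first power of 6 equal to the identity is 6^2, so ord(6) = 2.

2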